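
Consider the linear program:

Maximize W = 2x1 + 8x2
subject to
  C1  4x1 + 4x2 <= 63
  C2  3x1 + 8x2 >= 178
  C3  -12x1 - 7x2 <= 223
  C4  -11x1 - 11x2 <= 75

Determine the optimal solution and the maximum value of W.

Feasible corners and W = 2x1 + 8x2:
  (-52/5, 523/20) → W = 942/5
  (-1333/20, 412/5) → W = 5259/10
  (-202/5, 187/5) → W = 1092/5

The binding constraints are 4x1 + 4x2 = 63 and -12x1 - 7x2 = 223.
Solving simultaneously gives x1 = -1333/20, x2 = 412/5.

x1 = -1333/20, x2 = 412/5, maximum W = 5259/10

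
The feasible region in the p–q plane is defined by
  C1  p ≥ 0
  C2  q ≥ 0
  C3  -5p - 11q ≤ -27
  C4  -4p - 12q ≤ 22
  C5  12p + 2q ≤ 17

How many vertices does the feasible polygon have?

3

Intersecting each pair of boundary lines and keeping only the points that satisfy every inequality leaves:
  (0, 27/11)
  (0, 17/2)
  (133/122, 239/122)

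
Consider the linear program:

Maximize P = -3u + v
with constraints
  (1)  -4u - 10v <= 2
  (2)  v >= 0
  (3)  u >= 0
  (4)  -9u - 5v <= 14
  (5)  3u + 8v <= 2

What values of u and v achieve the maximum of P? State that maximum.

Extreme points and P = -3u + v:
  (0, 0) → P = 0
  (2/3, 0) → P = -2
  (0, 1/4) → P = 1/4

At the optimal vertex, u = 0 and 3u + 8v = 2.
Solving simultaneously gives u = 0, v = 1/4.

u = 0, v = 1/4, maximum P = 1/4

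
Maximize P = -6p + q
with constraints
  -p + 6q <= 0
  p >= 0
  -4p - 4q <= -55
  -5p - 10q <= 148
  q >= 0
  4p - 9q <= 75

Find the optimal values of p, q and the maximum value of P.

Extreme points and P = -6p + q:
  (165/14, 55/28) → P = -275/4
  (30, 5) → P = -175
  (55/4, 0) → P = -165/2
  (75/4, 0) → P = -225/2

p = 165/14, q = 55/28, maximum P = -275/4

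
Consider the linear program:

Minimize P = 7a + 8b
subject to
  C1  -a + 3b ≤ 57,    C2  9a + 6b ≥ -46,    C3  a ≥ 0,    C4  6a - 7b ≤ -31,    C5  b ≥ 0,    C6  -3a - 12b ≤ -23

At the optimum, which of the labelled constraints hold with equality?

C3 and C4

Vertices and P = 7a + 8b:
  (0, 19) → P = 152
  (306/11, 311/11) → P = 4630/11
  (0, 31/7) → P = 248/7

The minimum is at (0, 31/7). Substituting into each constraint, equality holds for C3 and C4; the remaining constraints have slack.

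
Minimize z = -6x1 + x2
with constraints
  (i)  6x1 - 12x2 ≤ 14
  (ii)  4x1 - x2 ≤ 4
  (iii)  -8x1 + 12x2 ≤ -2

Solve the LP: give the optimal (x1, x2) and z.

Corner points and z = -6x1 + x2:
  (17/21, -16/21) → z = -118/21
  (-6, -25/6) → z = 191/6
  (23/20, 3/5) → z = -63/10

The binding constraints are 4x1 - x2 = 4 and -8x1 + 12x2 = -2.
Solving simultaneously gives x1 = 23/20, x2 = 3/5.

x1 = 23/20, x2 = 3/5, minimum z = -63/10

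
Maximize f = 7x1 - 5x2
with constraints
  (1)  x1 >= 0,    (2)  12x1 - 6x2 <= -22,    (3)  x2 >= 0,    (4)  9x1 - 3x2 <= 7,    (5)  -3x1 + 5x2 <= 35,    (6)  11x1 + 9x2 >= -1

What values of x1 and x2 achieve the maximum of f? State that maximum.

Vertices and f = 7x1 - 5x2:
  (0, 11/3) → f = -55/3
  (0, 7) → f = -35
  (50/21, 59/7) → f = -535/21

The binding constraints are x1 = 0 and 12x1 - 6x2 = -22.
Solving simultaneously gives x1 = 0, x2 = 11/3.

x1 = 0, x2 = 11/3, maximum f = -55/3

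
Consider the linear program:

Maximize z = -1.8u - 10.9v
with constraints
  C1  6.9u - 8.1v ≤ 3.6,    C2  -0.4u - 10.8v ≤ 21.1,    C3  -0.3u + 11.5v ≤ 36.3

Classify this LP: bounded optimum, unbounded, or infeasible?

Extreme points and z = -1.8u - 10.9v:
  (-163/96, -4901/2592) → z = 613427/25920
  (11181/2564, 8385/2564) → z = -1115223/25640
  (-9067/112, 117/112) → z = 150453/1120
The feasible region has finitely many vertices and no improving ray; the maximum is 150453/1120 at (-9067/112, 117/112).

bounded optimum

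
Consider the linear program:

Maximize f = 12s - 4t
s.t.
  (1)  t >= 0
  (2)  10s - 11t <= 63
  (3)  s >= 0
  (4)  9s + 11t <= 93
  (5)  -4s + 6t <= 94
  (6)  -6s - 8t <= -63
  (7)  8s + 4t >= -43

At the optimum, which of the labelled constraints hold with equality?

Feasible corners and f = 12s - 4t:
  (156/19, 33/19) → f = 1740/19
  (1197/146, 126/73) → f = 6678/73
  (0, 93/11) → f = -372/11
  (0, 63/8) → f = -63/2

The maximum is at (156/19, 33/19). Substituting into each constraint, equality holds for (2) and (4); the remaining constraints have slack.

(2) and (4)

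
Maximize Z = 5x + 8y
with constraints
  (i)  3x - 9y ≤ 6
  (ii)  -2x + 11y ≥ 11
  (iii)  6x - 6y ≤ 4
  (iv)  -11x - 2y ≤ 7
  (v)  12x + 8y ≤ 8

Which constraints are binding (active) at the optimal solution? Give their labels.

(iv) and (v)

Feasible corners and Z = 5x + 8y:
  (-99/125, 107/125) → Z = 361/125
  (0, 1) → Z = 8
  (-9/8, 43/16) → Z = 127/8

The maximum is at (-9/8, 43/16). Substituting into each constraint, equality holds for (iv) and (v); the remaining constraints have slack.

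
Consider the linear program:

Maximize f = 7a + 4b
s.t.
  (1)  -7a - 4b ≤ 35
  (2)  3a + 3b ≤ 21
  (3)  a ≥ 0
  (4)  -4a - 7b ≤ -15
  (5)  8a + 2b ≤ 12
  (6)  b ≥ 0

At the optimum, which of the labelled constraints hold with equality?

Corner points and f = 7a + 4b:
  (0, 15/7) → f = 60/7
  (0, 6) → f = 24
  (9/8, 3/2) → f = 111/8

The maximum is at (0, 6). Substituting into each constraint, equality holds for (3) and (5); the remaining constraints have slack.

(3) and (5)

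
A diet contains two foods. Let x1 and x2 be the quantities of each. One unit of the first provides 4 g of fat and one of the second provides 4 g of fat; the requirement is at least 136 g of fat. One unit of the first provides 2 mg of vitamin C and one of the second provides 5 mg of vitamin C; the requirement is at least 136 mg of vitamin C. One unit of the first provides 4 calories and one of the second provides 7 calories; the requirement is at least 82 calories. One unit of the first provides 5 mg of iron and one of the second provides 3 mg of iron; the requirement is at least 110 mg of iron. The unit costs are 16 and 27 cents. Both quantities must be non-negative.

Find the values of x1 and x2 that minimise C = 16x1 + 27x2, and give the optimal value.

x1 = 34/3, x2 = 68/3, minimum C = 2380/3

Vertices and C = 16x1 + 27x2:
  (0, 110/3) → C = 990
  (68, 0) → C = 1088
  (34/3, 68/3) → C = 2380/3
  (4, 30) → C = 874
The feasible region is unbounded (it extends along (0, 1), (1, 0)), but C strictly increases along every unbounded feasible direction, so there is no improving ray and the minimum is attained at a vertex.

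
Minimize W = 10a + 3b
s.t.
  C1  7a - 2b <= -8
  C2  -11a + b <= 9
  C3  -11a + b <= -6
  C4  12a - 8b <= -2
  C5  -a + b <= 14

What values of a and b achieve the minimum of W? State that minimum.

Corner points and W = 10a + 3b:
  (4/3, 26/3) → W = 118/3
  (4, 18) → W = 94
  (2, 16) → W = 68

a = 4/3, b = 26/3, minimum W = 118/3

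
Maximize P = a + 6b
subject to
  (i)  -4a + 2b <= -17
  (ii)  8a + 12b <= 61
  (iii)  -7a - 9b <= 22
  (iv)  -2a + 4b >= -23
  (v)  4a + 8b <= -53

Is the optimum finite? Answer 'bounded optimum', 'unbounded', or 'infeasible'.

The boundaries -4a + 2b = -17 and 8a + 12b = 61 meet at (163/32, 27/16), but that point violates 4a + 8b ≤ -53. Every candidate vertex is excluded by some other constraint, so the feasible region is empty.

infeasible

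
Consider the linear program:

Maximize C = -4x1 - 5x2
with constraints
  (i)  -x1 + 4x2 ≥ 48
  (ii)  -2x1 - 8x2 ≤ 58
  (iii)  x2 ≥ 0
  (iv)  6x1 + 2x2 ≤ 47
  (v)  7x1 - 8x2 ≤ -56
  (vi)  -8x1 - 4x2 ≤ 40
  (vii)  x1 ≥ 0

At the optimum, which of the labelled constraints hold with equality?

Extreme points and C = -4x1 - 5x2:
  (46/13, 335/26) → C = -2043/26
  (0, 12) → C = -60
  (0, 47/2) → C = -235/2

The maximum is at (0, 12). Substituting into each constraint, equality holds for (i) and (vii); the remaining constraints have slack.

(i) and (vii)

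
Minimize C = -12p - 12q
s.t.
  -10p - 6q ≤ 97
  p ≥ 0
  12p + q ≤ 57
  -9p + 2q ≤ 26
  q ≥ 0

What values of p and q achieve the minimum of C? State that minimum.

Corner points and C = -12p - 12q:
  (0, 13) → C = -156
  (0, 0) → C = 0
  (8/3, 25) → C = -332
  (19/4, 0) → C = -57

At the optimal vertex, 12p + q = 57 and -9p + 2q = 26.
Solving simultaneously gives p = 8/3, q = 25.

p = 8/3, q = 25, minimum C = -332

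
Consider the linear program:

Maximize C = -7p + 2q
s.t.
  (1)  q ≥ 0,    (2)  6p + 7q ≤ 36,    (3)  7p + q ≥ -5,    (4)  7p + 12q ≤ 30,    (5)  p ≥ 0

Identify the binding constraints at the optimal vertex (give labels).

(4) and (5)

Vertices and C = -7p + 2q:
  (30/7, 0) → C = -30
  (0, 0) → C = 0
  (0, 5/2) → C = 5

The maximum is at (0, 5/2). Substituting into each constraint, equality holds for (4) and (5); the remaining constraints have slack.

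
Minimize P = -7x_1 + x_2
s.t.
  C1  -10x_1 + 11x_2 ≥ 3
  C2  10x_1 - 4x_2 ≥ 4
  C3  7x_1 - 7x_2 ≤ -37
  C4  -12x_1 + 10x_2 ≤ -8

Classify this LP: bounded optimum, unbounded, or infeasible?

unbounded

From the feasible point (213/7, 250/7), moving in the direction (7, 7) keeps every constraint satisfied while P decreases without bound.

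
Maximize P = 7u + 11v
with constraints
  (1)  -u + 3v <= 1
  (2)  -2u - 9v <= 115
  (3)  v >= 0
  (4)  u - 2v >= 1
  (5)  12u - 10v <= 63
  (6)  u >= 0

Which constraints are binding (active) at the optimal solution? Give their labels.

Extreme points and P = 7u + 11v:
  (5, 2) → P = 57
  (199/26, 75/26) → P = 1109/13
  (1, 0) → P = 7
  (21/4, 0) → P = 147/4

The maximum is at (199/26, 75/26). Substituting into each constraint, equality holds for (1) and (5); the remaining constraints have slack.

(1) and (5)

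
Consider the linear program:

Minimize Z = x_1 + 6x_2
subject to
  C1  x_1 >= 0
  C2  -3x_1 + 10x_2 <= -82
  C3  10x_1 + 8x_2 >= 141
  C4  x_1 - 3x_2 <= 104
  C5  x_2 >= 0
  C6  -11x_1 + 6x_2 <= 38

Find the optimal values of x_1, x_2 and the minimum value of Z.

Feasible corners and Z = x_1 + 6x_2:
  (794, 230) → Z = 2174
  (82/3, 0) → Z = 82/3
  (104, 0) → Z = 104

At the optimal vertex, -3x_1 + 10x_2 = -82 and x_2 = 0.
Solving simultaneously gives x_1 = 82/3, x_2 = 0.

x_1 = 82/3, x_2 = 0, minimum Z = 82/3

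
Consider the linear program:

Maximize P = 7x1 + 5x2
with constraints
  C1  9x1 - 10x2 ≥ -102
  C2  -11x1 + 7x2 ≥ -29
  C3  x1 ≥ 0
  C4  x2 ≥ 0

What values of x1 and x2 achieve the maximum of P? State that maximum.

At the optimal vertex, 9x1 - 10x2 = -102 and -11x1 + 7x2 = -29.
Solving simultaneously gives x1 = 1004/47, x2 = 1383/47.

x1 = 1004/47, x2 = 1383/47, maximum P = 13943/47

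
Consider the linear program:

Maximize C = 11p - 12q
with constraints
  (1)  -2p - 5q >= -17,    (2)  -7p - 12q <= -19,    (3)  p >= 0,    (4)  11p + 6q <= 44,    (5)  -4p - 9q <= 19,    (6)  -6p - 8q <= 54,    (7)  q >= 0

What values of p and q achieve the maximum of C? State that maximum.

Feasible corners and C = 11p - 12q:
  (0, 17/5) → C = -204/5
  (118/43, 99/43) → C = 110/43
  (0, 19/12) → C = -19
  (19/7, 0) → C = 209/7
  (4, 0) → C = 44

The binding constraints are 11p + 6q = 44 and q = 0.
Solving simultaneously gives p = 4, q = 0.

p = 4, q = 0, maximum C = 44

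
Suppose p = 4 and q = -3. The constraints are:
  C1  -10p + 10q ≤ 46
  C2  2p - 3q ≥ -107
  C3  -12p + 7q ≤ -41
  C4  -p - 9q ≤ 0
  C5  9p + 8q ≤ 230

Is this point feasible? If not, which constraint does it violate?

Constraint C4: -p - 9q = 23, which is not ≤ 0. All other constraints are satisfied.

not feasible — violates C4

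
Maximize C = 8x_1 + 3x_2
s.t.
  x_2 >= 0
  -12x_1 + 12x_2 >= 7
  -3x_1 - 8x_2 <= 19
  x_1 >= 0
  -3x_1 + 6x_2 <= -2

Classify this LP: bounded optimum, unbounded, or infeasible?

The boundaries x_2 = 0 and -3x_1 + 6x_2 = -2 meet at (2/3, 0), but that point violates -12x_1 + 12x_2 ≥ 7. Every candidate vertex is excluded by some other constraint, so the feasible region is empty.

infeasible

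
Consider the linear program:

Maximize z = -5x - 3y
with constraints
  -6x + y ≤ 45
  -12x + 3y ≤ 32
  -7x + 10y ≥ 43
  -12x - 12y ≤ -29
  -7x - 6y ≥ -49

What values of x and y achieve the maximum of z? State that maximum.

Extreme points and z = -5x - 3y:
  (-33/20, 61/15) → z = -79/20
  (-15/31, 812/93) → z = -737/31
  (-113/102, 719/204) → z = -1027/204
  (29/14, 23/4) → z = -773/28

The binding constraints are -12x + 3y = 32 and -12x - 12y = -29.
Solving simultaneously gives x = -33/20, y = 61/15.

x = -33/20, y = 61/15, maximum z = -79/20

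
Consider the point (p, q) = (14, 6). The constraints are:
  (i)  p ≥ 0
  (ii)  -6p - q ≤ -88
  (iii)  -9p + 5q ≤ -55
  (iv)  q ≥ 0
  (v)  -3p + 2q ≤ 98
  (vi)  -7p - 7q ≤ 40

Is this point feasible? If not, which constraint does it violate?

(i): 14 ≥ 0 ✓
(ii): -90 ≤ -88 ✓
(iii): -96 ≤ -55 ✓
(iv): 6 ≥ 0 ✓
(v): -30 ≤ 98 ✓
(vi): -140 ≤ 40 ✓

feasible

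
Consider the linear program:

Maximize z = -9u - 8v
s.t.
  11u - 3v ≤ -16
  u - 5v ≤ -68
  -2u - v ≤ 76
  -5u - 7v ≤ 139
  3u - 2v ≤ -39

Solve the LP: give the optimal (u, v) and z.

u = -131/3, v = 34/3, maximum z = 907/3

Vertices and z = -9u - 8v:
  (85/13, 381/13) → z = -3813/13
  (-1171/32, 201/32) → z = 8931/32
  (-59/13, 165/13) → z = -789/13
  (-131/3, 34/3) → z = 907/3
The feasible region is unbounded (it extends along (-1, 2), (3, 11)), but z strictly decreases along every unbounded feasible direction, so there is no improving ray and the maximum is attained at a vertex.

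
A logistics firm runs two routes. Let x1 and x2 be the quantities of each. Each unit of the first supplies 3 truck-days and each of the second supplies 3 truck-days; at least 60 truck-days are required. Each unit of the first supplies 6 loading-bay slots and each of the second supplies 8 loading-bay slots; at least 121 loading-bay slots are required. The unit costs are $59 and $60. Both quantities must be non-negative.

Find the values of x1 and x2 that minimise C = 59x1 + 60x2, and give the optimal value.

Extreme points and C = 59x1 + 60x2:
  (0, 20) → C = 1200
  (121/6, 0) → C = 7139/6
  (39/2, 1/2) → C = 2361/2
The feasible region is unbounded (it extends along (0, 1), (1, 0)), but C strictly increases along every unbounded feasible direction, so there is no improving ray and the minimum is attained at a vertex.

The binding constraints are 3x1 + 3x2 = 60 and 6x1 + 8x2 = 121.
Solving simultaneously gives x1 = 39/2, x2 = 1/2.

x1 = 39/2, x2 = 1/2, minimum C = 2361/2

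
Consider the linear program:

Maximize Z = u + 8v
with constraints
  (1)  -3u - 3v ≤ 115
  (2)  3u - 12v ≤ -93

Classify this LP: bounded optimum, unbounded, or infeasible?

unbounded

From the feasible point (-553/15, -22/15), moving in the direction (-3, 3) keeps every constraint satisfied while Z increases without bound.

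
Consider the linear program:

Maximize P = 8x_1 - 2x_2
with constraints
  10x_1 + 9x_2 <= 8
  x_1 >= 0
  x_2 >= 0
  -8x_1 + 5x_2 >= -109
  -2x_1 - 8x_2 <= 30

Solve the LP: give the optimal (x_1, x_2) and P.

x_1 = 4/5, x_2 = 0, maximum P = 32/5

Corner points and P = 8x_1 - 2x_2:
  (0, 8/9) → P = -16/9
  (4/5, 0) → P = 32/5
  (0, 0) → P = 0

At the optimal vertex, 10x_1 + 9x_2 = 8 and x_2 = 0.
Solving simultaneously gives x_1 = 4/5, x_2 = 0.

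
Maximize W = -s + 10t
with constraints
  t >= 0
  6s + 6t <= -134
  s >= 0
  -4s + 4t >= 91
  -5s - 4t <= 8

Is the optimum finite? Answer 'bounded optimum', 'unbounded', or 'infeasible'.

infeasible

The boundaries s = 0 and -4s + 4t = 91 meet at (0, 91/4), but that point violates 6s + 6t ≤ -134. Every candidate vertex is excluded by some other constraint, so the feasible region is empty.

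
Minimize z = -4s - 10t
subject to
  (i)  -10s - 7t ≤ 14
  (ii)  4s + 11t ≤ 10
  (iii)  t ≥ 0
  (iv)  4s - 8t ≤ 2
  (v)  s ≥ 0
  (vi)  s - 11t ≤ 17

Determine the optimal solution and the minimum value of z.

s = 51/38, t = 8/19, minimum z = -182/19

Feasible corners and z = -4s - 10t:
  (51/38, 8/19) → z = -182/19
  (0, 10/11) → z = -100/11
  (1/2, 0) → z = -2
  (0, 0) → z = 0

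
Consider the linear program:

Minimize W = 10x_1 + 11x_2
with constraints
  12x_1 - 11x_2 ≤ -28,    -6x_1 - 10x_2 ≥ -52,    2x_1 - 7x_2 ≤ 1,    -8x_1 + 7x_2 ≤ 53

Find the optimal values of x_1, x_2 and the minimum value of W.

x_1 = -9, x_2 = -19/7, minimum W = -839/7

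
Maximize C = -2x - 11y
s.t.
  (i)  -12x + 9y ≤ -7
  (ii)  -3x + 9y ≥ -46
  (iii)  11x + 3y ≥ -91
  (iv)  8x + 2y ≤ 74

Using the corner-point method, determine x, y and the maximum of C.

x = -13/3, y = -59/9, maximum C = 727/9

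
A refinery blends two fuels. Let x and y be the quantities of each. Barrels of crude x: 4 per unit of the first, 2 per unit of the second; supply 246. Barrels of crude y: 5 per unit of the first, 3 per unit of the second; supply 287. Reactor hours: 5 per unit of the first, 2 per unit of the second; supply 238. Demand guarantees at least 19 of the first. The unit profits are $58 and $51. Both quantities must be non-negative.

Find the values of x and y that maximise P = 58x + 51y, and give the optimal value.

x = 19, y = 64, maximum P = 4366

Extreme points and P = 58x + 51y:
  (238/5, 0) → P = 13804/5
  (19, 0) → P = 1102
  (28, 49) → P = 4123
  (19, 64) → P = 4366

At the optimal vertex, 5x + 3y = 287 and x = 19.
Solving simultaneously gives x = 19, y = 64.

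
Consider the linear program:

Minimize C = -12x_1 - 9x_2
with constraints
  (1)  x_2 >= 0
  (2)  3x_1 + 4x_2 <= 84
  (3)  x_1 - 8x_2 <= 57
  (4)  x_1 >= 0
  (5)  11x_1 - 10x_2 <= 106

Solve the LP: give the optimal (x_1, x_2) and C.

x_1 = 632/37, x_2 = 303/37, minimum C = -10311/37

Feasible corners and C = -12x_1 - 9x_2:
  (0, 0) → C = 0
  (106/11, 0) → C = -1272/11
  (0, 21) → C = -189
  (632/37, 303/37) → C = -10311/37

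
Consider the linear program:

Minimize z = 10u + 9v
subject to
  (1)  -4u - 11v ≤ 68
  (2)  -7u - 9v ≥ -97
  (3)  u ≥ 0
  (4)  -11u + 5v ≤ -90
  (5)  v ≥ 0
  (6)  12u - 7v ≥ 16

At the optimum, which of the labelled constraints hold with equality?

Corner points and z = 10u + 9v:
  (1295/134, 437/134) → z = 16883/134
  (97/7, 0) → z = 970/7
  (90/11, 0) → z = 900/11

The minimum is at (90/11, 0). Substituting into each constraint, equality holds for (4) and (5); the remaining constraints have slack.

(4) and (5)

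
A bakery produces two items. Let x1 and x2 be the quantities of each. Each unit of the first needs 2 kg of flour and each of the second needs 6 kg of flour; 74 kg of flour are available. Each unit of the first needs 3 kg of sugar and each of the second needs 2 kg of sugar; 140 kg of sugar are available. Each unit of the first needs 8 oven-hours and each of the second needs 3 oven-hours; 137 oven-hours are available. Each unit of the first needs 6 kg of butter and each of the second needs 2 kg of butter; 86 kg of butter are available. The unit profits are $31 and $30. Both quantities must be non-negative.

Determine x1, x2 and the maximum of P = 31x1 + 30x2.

Corner points and P = 31x1 + 30x2:
  (0, 0) → P = 0
  (0, 37/3) → P = 370
  (43/3, 0) → P = 1333/3
  (23/2, 17/2) → P = 1223/2

The binding constraints are 2x1 + 6x2 = 74 and 6x1 + 2x2 = 86.
Solving simultaneously gives x1 = 23/2, x2 = 17/2.

x1 = 23/2, x2 = 17/2, maximum P = 1223/2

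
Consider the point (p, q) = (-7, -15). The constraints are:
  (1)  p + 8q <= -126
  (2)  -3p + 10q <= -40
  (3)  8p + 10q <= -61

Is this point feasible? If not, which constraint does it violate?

(1): -127 ≤ -126 ✓
(2): -129 ≤ -40 ✓
(3): -206 ≤ -61 ✓

feasible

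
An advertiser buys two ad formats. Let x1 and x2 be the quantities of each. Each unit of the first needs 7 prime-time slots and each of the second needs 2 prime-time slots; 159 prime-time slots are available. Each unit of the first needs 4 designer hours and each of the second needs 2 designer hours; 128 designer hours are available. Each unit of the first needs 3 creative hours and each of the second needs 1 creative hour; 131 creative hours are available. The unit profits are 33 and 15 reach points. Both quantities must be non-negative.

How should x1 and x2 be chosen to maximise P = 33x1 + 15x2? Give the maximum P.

Feasible corners and P = 33x1 + 15x2:
  (0, 0) → P = 0
  (0, 64) → P = 960
  (159/7, 0) → P = 5247/7
  (31/3, 130/3) → P = 991

The optimum lies where 7x1 + 2x2 = 159 and 4x1 + 2x2 = 128.
Solving simultaneously gives x1 = 31/3, x2 = 130/3.

x1 = 31/3, x2 = 130/3, maximum P = 991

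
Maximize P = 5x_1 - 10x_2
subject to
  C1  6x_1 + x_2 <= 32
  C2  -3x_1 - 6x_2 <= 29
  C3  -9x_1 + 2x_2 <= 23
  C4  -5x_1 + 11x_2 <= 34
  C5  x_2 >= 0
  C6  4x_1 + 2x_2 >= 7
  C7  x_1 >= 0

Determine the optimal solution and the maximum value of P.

x_1 = 16/3, x_2 = 0, maximum P = 80/3

Vertices and P = 5x_1 - 10x_2:
  (318/71, 364/71) → P = -2050/71
  (16/3, 0) → P = 80/3
  (1/6, 19/6) → P = -185/6
  (7/4, 0) → P = 35/4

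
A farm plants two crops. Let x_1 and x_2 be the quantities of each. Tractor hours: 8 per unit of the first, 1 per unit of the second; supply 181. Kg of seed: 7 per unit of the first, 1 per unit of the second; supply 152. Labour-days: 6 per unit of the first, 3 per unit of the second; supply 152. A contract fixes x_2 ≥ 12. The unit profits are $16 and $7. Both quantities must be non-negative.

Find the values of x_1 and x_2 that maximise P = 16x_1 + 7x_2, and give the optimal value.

The binding constraints are 6x_1 + 3x_2 = 152 and x_2 = 12.
Solving simultaneously gives x_1 = 58/3, x_2 = 12.

x_1 = 58/3, x_2 = 12, maximum P = 1180/3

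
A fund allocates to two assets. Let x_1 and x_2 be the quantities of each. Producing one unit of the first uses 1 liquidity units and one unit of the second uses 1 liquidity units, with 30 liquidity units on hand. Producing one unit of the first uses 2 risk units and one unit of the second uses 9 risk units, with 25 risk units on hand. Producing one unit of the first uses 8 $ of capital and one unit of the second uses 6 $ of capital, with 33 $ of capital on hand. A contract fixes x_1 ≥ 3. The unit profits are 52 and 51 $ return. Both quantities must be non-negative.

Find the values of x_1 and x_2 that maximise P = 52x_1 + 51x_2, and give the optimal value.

x_1 = 3, x_2 = 3/2, maximum P = 465/2

Feasible corners and P = 52x_1 + 51x_2:
  (33/8, 0) → P = 429/2
  (3, 0) → P = 156
  (3, 3/2) → P = 465/2

The binding constraints are 8x_1 + 6x_2 = 33 and x_1 = 3.
Solving simultaneously gives x_1 = 3, x_2 = 3/2.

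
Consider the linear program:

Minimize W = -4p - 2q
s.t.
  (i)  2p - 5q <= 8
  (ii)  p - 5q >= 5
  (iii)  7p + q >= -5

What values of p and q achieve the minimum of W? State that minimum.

p = 3, q = -2/5, minimum W = -56/5

Corner points and W = -4p - 2q:
  (3, -2/5) → W = -56/5
  (-17/37, -66/37) → W = 200/37
  (-5/9, -10/9) → W = 40/9

The optimum lies where 2p - 5q = 8 and p - 5q = 5.
Solving simultaneously gives p = 3, q = -2/5.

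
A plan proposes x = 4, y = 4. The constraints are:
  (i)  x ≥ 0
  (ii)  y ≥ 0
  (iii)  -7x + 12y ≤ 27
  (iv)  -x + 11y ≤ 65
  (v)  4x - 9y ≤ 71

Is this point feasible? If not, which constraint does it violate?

(i): 4 ≥ 0 ✓
(ii): 4 ≥ 0 ✓
(iii): 20 ≤ 27 ✓
(iv): 40 ≤ 65 ✓
(v): -20 ≤ 71 ✓

feasible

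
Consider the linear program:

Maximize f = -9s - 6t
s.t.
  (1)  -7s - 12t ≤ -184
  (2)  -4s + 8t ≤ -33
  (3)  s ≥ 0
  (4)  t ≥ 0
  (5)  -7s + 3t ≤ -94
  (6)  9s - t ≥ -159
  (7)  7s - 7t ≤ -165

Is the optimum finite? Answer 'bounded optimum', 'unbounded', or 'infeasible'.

infeasible

The boundaries -7s - 12t = -184 and -4s + 8t = -33 meet at (467/26, 505/104), but that point violates 7s - 7t ≤ -165. Every candidate vertex is excluded by some other constraint, so the feasible region is empty.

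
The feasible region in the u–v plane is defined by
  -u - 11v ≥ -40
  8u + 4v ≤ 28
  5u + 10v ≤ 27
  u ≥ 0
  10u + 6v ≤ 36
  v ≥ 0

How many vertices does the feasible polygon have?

Pairwise boundary intersections that survive every other constraint:
  (3, 1)
  (7/2, 0)
  (0, 27/10)
  (99/35, 9/7)
  (0, 0)

5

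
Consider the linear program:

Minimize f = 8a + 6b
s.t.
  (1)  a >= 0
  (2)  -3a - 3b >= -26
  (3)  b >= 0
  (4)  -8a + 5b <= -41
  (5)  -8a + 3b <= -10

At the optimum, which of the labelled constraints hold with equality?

Corner points and f = 8a + 6b:
  (26/3, 0) → f = 208/3
  (253/39, 85/39) → f = 2534/39
  (41/8, 0) → f = 41

The minimum is at (41/8, 0). Substituting into each constraint, equality holds for (3) and (4); the remaining constraints have slack.

(3) and (4)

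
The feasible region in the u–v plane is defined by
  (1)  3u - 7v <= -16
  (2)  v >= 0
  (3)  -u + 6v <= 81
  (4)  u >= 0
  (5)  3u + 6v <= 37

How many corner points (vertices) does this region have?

3

Intersecting each pair of boundary lines and keeping only the points that satisfy every inequality leaves:
  (0, 16/7)
  (163/39, 53/13)
  (0, 37/6)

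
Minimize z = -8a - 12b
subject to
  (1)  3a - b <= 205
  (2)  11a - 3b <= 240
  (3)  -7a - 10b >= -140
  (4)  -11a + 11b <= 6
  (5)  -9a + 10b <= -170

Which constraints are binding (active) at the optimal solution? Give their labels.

(3) and (5)

Corner points and z = -8a - 12b:
  (-375/2, -1535/2) → z = 10710
  (2820/131, -140/131) → z = -20880/131
  (155/8, 7/16) → z = -641/4
  (-1930/11, -1924/11) → z = 38528/11
The feasible region is unbounded (it extends along (-1, -1), (-1, -3)), but z strictly increases along every unbounded feasible direction, so there is no improving ray and the minimum is attained at a vertex.

The minimum is at (155/8, 7/16). Substituting into each constraint, equality holds for (3) and (5); the remaining constraints have slack.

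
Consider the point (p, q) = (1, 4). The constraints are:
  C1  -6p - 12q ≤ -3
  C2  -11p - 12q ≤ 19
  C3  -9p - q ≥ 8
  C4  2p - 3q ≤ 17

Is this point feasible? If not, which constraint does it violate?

not feasible — violates C3

Constraint C3: -9p - q = -13, which is not ≥ 8. All other constraints are satisfied.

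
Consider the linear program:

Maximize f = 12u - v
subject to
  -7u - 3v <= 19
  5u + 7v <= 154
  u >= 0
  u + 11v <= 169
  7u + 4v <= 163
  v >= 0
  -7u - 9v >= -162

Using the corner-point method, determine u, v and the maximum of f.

u = 162/7, v = 0, maximum f = 1944/7

Feasible corners and f = 12u - v:
  (0, 169/11) → f = -169/11
  (0, 0) → f = 0
  (261/68, 1021/68) → f = 2111/68
  (162/7, 0) → f = 1944/7

At the optimal vertex, v = 0 and -7u - 9v = -162.
Solving simultaneously gives u = 162/7, v = 0.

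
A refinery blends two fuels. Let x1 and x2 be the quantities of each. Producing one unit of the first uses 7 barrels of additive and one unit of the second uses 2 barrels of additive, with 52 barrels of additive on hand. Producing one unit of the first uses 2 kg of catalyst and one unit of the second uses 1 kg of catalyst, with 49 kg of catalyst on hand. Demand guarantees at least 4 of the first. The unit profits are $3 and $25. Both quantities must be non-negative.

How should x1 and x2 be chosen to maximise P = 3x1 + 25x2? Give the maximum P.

Corner points and P = 3x1 + 25x2:
  (52/7, 0) → P = 156/7
  (4, 0) → P = 12
  (4, 12) → P = 312

The binding constraints are 7x1 + 2x2 = 52 and x1 = 4.
Solving simultaneously gives x1 = 4, x2 = 12.

x1 = 4, x2 = 12, maximum P = 312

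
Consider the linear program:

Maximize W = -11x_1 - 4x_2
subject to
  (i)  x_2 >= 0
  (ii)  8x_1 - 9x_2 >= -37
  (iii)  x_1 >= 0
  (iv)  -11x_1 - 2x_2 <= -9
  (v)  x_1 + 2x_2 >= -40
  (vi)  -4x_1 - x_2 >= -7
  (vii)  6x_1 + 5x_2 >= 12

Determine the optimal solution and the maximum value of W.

x_1 = 21/43, x_2 = 78/43, maximum W = -543/43

Feasible corners and W = -11x_1 - 4x_2:
  (7/115, 479/115) → W = -1993/115
  (13/22, 51/11) → W = -551/22
  (21/43, 78/43) → W = -543/43
  (23/14, 3/7) → W = -277/14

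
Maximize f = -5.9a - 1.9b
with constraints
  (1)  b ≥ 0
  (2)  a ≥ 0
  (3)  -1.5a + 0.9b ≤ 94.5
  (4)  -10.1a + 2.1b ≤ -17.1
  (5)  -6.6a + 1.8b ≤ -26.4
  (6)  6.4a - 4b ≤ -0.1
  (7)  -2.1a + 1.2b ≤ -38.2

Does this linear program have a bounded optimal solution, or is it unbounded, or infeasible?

Extreme points and f = -5.9a - 1.9b:
  (1642, 8525/3) → f = -452609/30
  (3823/18, 24469/72) → f = -455713/240
The feasible region has finitely many vertices and no improving ray; the maximum is -455713/240 at (3823/18, 24469/72).

bounded optimum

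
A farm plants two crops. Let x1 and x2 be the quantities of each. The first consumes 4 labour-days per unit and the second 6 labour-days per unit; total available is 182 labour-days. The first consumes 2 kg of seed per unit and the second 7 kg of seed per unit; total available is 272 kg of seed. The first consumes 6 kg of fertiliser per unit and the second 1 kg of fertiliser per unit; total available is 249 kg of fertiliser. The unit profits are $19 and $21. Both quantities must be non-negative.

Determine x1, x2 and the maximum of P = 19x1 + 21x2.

At the optimal vertex, 4x1 + 6x2 = 182 and 6x1 + x2 = 249.
Solving simultaneously gives x1 = 41, x2 = 3.

x1 = 41, x2 = 3, maximum P = 842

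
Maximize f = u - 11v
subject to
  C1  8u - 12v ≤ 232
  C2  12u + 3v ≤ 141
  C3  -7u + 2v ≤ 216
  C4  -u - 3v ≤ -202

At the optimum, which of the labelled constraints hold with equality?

C2 and C4

Feasible corners and f = u - 11v:
  (-122/15, 1193/15) → f = -883
  (-61/11, 761/11) → f = -8432/11
  (-244/23, 1630/23) → f = -18174/23

The maximum is at (-61/11, 761/11). Substituting into each constraint, equality holds for C2 and C4; the remaining constraints have slack.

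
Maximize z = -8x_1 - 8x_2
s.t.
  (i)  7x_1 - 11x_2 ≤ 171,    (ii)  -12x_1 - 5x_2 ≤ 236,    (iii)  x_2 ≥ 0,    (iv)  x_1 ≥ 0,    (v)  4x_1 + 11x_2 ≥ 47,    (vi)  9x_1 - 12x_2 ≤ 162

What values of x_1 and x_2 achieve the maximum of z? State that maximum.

x_1 = 0, x_2 = 47/11, maximum z = -376/11

The feasible region is unbounded (it extends along (0, 1), (4, 3)), but z strictly decreases along every unbounded feasible direction, so there is no improving ray and the maximum is attained at a vertex.

At the optimal vertex, x_1 = 0 and 4x_1 + 11x_2 = 47.
Solving simultaneously gives x_1 = 0, x_2 = 47/11.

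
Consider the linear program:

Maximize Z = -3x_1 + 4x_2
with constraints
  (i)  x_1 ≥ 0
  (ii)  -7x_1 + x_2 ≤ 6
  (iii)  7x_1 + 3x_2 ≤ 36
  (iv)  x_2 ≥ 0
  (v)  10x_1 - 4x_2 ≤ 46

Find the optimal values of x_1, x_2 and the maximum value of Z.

x_1 = 9/14, x_2 = 21/2, maximum Z = 561/14

Extreme points and Z = -3x_1 + 4x_2:
  (0, 6) → Z = 24
  (0, 0) → Z = 0
  (9/14, 21/2) → Z = 561/14
  (141/29, 19/29) → Z = -347/29
  (23/5, 0) → Z = -69/5

The optimum lies where -7x_1 + x_2 = 6 and 7x_1 + 3x_2 = 36.
Solving simultaneously gives x_1 = 9/14, x_2 = 21/2.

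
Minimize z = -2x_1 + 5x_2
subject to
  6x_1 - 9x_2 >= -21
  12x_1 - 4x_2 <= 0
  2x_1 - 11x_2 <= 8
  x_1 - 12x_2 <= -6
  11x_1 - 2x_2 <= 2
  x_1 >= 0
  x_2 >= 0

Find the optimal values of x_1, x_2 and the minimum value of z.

x_1 = 6/35, x_2 = 18/35, minimum z = 78/35

Corner points and z = -2x_1 + 5x_2:
  (20/29, 81/29) → z = 365/29
  (0, 7/3) → z = 35/3
  (6/35, 18/35) → z = 78/35
  (2/5, 6/5) → z = 26/5
  (0, 1/2) → z = 5/2

At the optimal vertex, 12x_1 - 4x_2 = 0 and x_1 - 12x_2 = -6.
Solving simultaneously gives x_1 = 6/35, x_2 = 18/35.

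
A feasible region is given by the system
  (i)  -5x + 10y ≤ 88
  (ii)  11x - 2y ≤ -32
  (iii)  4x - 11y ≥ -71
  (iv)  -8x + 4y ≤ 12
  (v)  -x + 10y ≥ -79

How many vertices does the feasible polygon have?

Of the 10 pairwise boundary intersections, those satisfying every inequality are:
  (-26/7, -31/7)
  (-239/54, -901/108)
  (-109/19, -161/19)

3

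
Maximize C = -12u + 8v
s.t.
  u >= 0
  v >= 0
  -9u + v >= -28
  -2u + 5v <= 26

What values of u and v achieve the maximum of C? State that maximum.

Corner points and C = -12u + 8v:
  (0, 0) → C = 0
  (0, 26/5) → C = 208/5
  (28/9, 0) → C = -112/3
  (166/43, 290/43) → C = 328/43

The binding constraints are u = 0 and -2u + 5v = 26.
Solving simultaneously gives u = 0, v = 26/5.

u = 0, v = 26/5, maximum C = 208/5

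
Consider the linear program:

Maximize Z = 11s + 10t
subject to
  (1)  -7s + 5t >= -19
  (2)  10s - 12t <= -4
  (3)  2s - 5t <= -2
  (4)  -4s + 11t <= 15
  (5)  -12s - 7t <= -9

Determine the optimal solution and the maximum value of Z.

Feasible corners and Z = 11s + 10t:
  (68/31, 67/31) → Z = 1418/31
  (40/107, 69/107) → Z = 1130/107
  (-3/80, 27/20) → Z = 1047/80

s = 68/31, t = 67/31, maximum Z = 1418/31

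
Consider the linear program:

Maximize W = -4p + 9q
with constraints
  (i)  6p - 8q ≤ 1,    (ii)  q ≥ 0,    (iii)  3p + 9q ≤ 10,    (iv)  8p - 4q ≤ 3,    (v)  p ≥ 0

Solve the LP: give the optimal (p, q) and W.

p = 0, q = 10/9, maximum W = 10

Vertices and W = -4p + 9q:
  (1/6, 0) → W = -2/3
  (1/2, 1/4) → W = 1/4
  (0, 0) → W = 0
  (67/84, 71/84) → W = 53/12
  (0, 10/9) → W = 10

The optimum lies where 3p + 9q = 10 and p = 0.
Solving simultaneously gives p = 0, q = 10/9.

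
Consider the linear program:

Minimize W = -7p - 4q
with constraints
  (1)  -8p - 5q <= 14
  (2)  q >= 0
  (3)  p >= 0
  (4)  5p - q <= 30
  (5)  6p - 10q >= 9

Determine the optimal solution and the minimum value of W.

Extreme points and W = -7p - 4q:
  (6, 0) → W = -42
  (3/2, 0) → W = -21/2
  (291/44, 135/44) → W = -2577/44

The binding constraints are 5p - q = 30 and 6p - 10q = 9.
Solving simultaneously gives p = 291/44, q = 135/44.

p = 291/44, q = 135/44, minimum W = -2577/44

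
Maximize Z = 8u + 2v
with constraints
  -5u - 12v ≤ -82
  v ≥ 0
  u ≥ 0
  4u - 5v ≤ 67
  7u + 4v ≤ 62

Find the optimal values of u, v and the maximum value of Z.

Extreme points and Z = 8u + 2v:
  (0, 41/6) → Z = 41/3
  (13/2, 33/8) → Z = 241/4
  (0, 31/2) → Z = 31

u = 13/2, v = 33/8, maximum Z = 241/4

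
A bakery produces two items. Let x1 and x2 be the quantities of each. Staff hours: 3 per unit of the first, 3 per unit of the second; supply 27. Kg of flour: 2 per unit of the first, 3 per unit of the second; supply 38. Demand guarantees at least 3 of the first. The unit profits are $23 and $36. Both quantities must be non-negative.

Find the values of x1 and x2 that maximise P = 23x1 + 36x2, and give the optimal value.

x1 = 3, x2 = 6, maximum P = 285

Vertices and P = 23x1 + 36x2:
  (9, 0) → P = 207
  (3, 0) → P = 69
  (3, 6) → P = 285

The binding constraints are 3x1 + 3x2 = 27 and x1 = 3.
Solving simultaneously gives x1 = 3, x2 = 6.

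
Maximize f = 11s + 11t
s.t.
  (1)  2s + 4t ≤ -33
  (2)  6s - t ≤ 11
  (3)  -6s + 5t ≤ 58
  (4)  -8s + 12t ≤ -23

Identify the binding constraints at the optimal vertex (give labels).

Extreme points and f = 11s + 11t:
  (11/26, -110/13) → f = -2299/26
  (-38/7, -155/28) → f = -3377/28
  (-811/32, -301/16) → f = -15543/32
The feasible region is unbounded (it extends along (-5, -6), (-1, -6)), but f strictly decreases along every unbounded feasible direction, so there is no improving ray and the maximum is attained at a vertex.

The maximum is at (11/26, -110/13). Substituting into each constraint, equality holds for (1) and (2); the remaining constraints have slack.

(1) and (2)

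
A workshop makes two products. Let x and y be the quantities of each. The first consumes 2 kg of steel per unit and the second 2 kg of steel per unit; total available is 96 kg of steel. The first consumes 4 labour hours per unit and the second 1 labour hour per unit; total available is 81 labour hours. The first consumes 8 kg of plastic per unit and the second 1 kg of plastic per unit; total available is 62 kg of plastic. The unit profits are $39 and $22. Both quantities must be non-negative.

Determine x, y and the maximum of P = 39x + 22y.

Feasible corners and P = 39x + 22y:
  (0, 0) → P = 0
  (0, 48) → P = 1056
  (31/4, 0) → P = 1209/4
  (2, 46) → P = 1090

The optimum lies where 2x + 2y = 96 and 8x + y = 62.
Solving simultaneously gives x = 2, y = 46.

x = 2, y = 46, maximum P = 1090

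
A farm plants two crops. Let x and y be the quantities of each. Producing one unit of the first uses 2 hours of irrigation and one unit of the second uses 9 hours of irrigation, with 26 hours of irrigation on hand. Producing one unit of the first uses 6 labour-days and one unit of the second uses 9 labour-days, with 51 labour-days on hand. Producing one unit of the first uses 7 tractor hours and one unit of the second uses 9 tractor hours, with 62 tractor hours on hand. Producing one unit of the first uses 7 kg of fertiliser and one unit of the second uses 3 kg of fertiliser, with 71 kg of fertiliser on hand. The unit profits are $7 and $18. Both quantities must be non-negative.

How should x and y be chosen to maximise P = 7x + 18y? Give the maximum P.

x = 25/4, y = 3/2, maximum P = 283/4

Vertices and P = 7x + 18y:
  (0, 0) → P = 0
  (0, 26/9) → P = 52
  (17/2, 0) → P = 119/2
  (25/4, 3/2) → P = 283/4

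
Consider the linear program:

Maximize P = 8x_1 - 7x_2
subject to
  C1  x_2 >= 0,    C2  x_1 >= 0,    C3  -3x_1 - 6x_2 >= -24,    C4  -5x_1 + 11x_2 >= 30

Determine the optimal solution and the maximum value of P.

x_1 = 4/3, x_2 = 10/3, maximum P = -38/3

Corner points and P = 8x_1 - 7x_2:
  (0, 4) → P = -28
  (0, 30/11) → P = -210/11
  (4/3, 10/3) → P = -38/3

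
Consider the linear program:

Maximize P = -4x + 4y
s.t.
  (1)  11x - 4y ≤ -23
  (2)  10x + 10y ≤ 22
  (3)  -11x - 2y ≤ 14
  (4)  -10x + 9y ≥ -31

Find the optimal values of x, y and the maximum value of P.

Extreme points and P = -4x + 4y:
  (-71/75, 236/75) → P = 1228/75
  (-17/11, 3/2) → P = 134/11
  (-92/45, 191/45) → P = 1132/45

The binding constraints are 10x + 10y = 22 and -11x - 2y = 14.
Solving simultaneously gives x = -92/45, y = 191/45.

x = -92/45, y = 191/45, maximum P = 1132/45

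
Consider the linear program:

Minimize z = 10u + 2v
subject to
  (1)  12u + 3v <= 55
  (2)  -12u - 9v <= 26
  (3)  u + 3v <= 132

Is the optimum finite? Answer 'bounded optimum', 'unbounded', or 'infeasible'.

bounded optimum

Corner points and z = 10u + 2v:
  (191/24, -27/2) → z = 631/12
  (-7, 139/3) → z = 68/3
  (-422/9, 1610/27) → z = -9440/27
The feasible region has finitely many vertices and no improving ray; the minimum is -9440/27 at (-422/9, 1610/27).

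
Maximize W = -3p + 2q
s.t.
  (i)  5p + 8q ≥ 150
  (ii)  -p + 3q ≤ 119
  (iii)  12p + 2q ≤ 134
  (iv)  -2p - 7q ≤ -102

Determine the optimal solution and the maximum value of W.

Corner points and W = -3p + 2q:
  (-502/23, 745/23) → W = 2996/23
  (386/43, 565/43) → W = -28/43
  (82/19, 781/19) → W = 1316/19

p = -502/23, q = 745/23, maximum W = 2996/23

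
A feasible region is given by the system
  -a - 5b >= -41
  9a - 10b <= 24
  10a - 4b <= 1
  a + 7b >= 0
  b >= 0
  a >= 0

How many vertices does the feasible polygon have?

Intersecting each pair of boundary lines and keeping only the points that satisfy every inequality leaves:
  (169/54, 409/54)
  (0, 41/5)
  (1/10, 0)
  (0, 0)

4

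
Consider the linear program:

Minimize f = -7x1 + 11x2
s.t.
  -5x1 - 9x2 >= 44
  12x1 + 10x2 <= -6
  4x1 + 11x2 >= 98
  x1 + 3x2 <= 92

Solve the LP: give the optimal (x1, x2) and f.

Vertices and f = -7x1 + 11x2:
  (-1366/19, 666/19) → f = 16888/19
  (-160, 84) → f = 2044
  (-718, 270) → f = 7996

The optimum lies where -5x1 - 9x2 = 44 and 4x1 + 11x2 = 98.
Solving simultaneously gives x1 = -1366/19, x2 = 666/19.

x1 = -1366/19, x2 = 666/19, minimum f = 16888/19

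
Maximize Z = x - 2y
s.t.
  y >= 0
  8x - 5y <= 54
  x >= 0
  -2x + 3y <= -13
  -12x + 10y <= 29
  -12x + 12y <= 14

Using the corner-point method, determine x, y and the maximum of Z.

Feasible corners and Z = x - 2y:
  (27/4, 0) → Z = 27/4
  (13/2, 0) → Z = 13/2
  (97/14, 2/7) → Z = 89/14

x = 27/4, y = 0, maximum Z = 27/4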